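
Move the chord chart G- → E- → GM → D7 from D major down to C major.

F- D- FM C7

D major down to C major is a major second; each chord root moves by that interval while the quality stays the same.
G-: root G down a major second → F, giving F-.
E-: root E down a major second → D, giving D-.
GM: root G down a major second → F, giving FM.
D7: root D down a major second → C, giving C7.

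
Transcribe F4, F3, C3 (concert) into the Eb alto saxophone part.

Written C4 sounds as Eb3 on the Eb alto saxophone, so concert pitches are written a major sixth up.
F4 -> D5
F3 -> D4
C3 -> A3

D5 D4 A3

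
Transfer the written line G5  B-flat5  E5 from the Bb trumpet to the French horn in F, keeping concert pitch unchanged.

First find concert pitch: the Bb trumpet sounds a major second below written, so G5 B-flat5 E5 sounds F5 Ab5 D5.
Then write for French horn in F: it sounds a perfect fifth below written, so the part must be a perfect fifth above concert.
F5 → C6
Ab5 → Eb6
D5 → A5

C6 Eb6 A5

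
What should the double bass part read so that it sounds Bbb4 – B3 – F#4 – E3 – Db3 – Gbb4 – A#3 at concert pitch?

Bbb5 B4 F#5 E4 Db4 Gbb5 A#4

Written C4 sounds as C3 on the double bass, so concert pitches are written a perfect octave up.
Bbb4 -> Bbb5
B3 -> B4
F#4 -> F#5
E3 -> E4
Db3 -> Db4
Gbb4 -> Gbb5
A#3 -> A#4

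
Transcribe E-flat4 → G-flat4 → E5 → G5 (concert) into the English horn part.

Bb4 Db5 B5 D6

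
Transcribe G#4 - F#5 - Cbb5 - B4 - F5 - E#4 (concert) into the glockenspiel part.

Written C4 sounds as C6 on the glockenspiel, so concert pitches are written a perfect fifteenth down.
G#4 -> G#2
F#5 -> F#3
Cbb5 -> Cbb3
B4 -> B2
F5 -> F3
E#4 -> E#2

G#2 F#3 Cbb3 B2 F3 E#2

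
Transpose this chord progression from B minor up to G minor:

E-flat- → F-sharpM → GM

B minor up to G minor is a minor sixth; each chord root moves by that interval while the quality stays the same.
E-flat-: root E-flat up a minor sixth → Cb, giving Cb-.
F-sharpM: root F-sharp up a minor sixth → D, giving DM.
GM: root G up a minor sixth → Eb, giving EbM.

Cb- DM EbM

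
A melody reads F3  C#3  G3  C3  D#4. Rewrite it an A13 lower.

Abb1 Eb1 Bbb1 Ebb1 F2

F3 down an augmented thirteenth is Abb1.
C#3: a thirteenth down reaches E, and 22 semitones makes it Eb1.
G3 down an augmented thirteenth is Bbb1.
An augmented thirteenth down from C3 gives Ebb1.
An augmented thirteenth down from D#4 gives F2.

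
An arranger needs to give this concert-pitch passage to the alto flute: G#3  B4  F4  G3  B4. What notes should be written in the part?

Written C4 sounds as G3 on the alto flute, so concert pitches are written a perfect fourth up.
G#3 -> C#4
B4 -> E5
F4 -> Bb4
G3 -> C4
B4 -> E5

C#4 E5 Bb4 C4 E5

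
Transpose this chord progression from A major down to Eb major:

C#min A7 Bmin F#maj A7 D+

A major down to Eb major is an augmented fourth; each chord root moves by that interval while the quality stays the same.
C#min: root C# down an augmented fourth → G, giving Gmin.
A7: root A down an augmented fourth → Eb, giving Eb7.
Bmin: root B down an augmented fourth → F, giving Fmin.
F#maj: root F# down an augmented fourth → C, giving Cmaj.
A7: root A down an augmented fourth → Eb, giving Eb7.
D+: root D down an augmented fourth → Ab, giving Ab+.

Gmin Eb7 Fmin Cmaj Eb7 Ab+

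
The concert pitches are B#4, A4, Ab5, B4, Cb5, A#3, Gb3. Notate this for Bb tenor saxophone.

C##6 B5 Bb6 C#6 Db6 B#4 Ab4

The Bb tenor saxophone sounds a major ninth below written, so the written part must be a major ninth above concert — transpose each note up.
B#4 becomes C##6
A4 becomes B5
Ab5 becomes Bb6
B4 becomes C#6
Cb5 becomes Db6
A#3 becomes B#4
Gb3 becomes Ab4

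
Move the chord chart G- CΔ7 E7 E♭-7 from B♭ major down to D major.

B- EΔ7 G#7 G-7

B♭ major down to D major is a minor sixth; each chord root moves by that interval while the quality stays the same.
G-: root G down a minor sixth → B, giving B-.
CΔ7: root C down a minor sixth → E, giving EΔ7.
E7: root E down a minor sixth → G#, giving G#7.
E♭-7: root E♭ down a minor sixth → G, giving G-7.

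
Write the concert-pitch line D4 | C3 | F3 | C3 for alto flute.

The alto flute sounds a perfect fourth below written, so the written part must be a perfect fourth above concert — transpose each note up.
D4 -> G4
C3 -> F3
F3 -> Bb3
C3 -> F3

G4 F3 Bb3 F3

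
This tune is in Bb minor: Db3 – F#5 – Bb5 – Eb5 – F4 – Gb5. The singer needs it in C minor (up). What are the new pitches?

Eb3 G#5 C6 F5 G4 Ab5

From Bb up to C is a major second; apply that to each pitch.
Db3 → Eb3
F#5 → G#5
Bb5 → C6
Eb5 → F5
F4 → G4
Gb5 → Ab5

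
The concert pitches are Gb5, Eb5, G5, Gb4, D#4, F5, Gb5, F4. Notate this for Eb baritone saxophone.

Eb7 C7 E7 Eb6 B#5 D7 Eb7 D6

Written C4 sounds as Eb2 on the Eb baritone saxophone, so concert pitches are written a major thirteenth up.
Gb5 becomes Eb7
Eb5 becomes C7
G5 becomes E7
Gb4 becomes Eb6
D#4 becomes B#5
F5 becomes D7
Gb5 becomes Eb7
F4 becomes D6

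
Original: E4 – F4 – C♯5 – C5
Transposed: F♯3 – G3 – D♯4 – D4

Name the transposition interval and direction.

Take the first pair: E4 → F#3. E to F spans 7 letter names, so the interval is some kind of seventh.
F#3 to E4 is 10 semitones, which makes it a minor seventh; the second version is lower, so the direction is down.
Checking another pair — C5 → D4 — gives the same interval.

down a minor seventh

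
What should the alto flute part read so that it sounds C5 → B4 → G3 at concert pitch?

Written C4 sounds as G3 on the alto flute, so concert pitches are written a perfect fourth up.
C5 gives F5
B4 gives E5
G3 gives C4

F5 E5 C4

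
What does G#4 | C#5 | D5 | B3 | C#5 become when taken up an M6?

E#5 A#5 B5 G#4 A#5

G#4 up a major sixth is E#5.
C#5: a sixth up reaches A, and 9 semitones makes it A#5.
D5: a sixth up reaches B, and 9 semitones makes it B5.
B3: a sixth up reaches G, and 9 semitones makes it G#4.
A major sixth up from C#5 gives A#5.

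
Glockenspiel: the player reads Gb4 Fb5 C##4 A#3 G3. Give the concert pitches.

Gb6 Fb7 C##6 A#5 G5

Written C4 on the glockenspiel sounds as C6, a perfect fifteenth higher; apply that shift to every note.
Gb4 gives Gb6
Fb5 gives Fb7
C##4 gives C##6
A#3 gives A#5
G3 gives G5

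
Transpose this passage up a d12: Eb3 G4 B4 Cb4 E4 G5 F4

Eb3 up a diminished twelfth is Bbb4.
G4 up a diminished twelfth is Db6.
A diminished twelfth up from B4 gives F6.
A diminished twelfth up from Cb4 gives Gbb5.
E4 up a diminished twelfth is Bb5.
A diminished twelfth up from G5 gives Db7.
F4: a twelfth up reaches C, and 18 semitones makes it Cb6.

Bbb4 Db6 F6 Gbb5 Bb5 Db7 Cb6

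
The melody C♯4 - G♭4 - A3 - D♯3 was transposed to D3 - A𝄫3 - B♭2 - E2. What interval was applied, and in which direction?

down a major seventh

From C#4 to D3 is 7 letter names — a seventh of some quality.
D3 to C#4 is 11 semitones, which makes it a major seventh; the second version is lower, so the direction is down.
Checking another pair — D#3 → E2 — gives the same interval.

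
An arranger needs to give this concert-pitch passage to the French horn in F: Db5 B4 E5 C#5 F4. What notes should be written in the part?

Ab5 F#5 B5 G#5 C5

The French horn in F sounds a perfect fifth below written, so the written part must be a perfect fifth above concert — transpose each note up.
Db5 → Ab5
B4 → F#5
E5 → B5
C#5 → G#5
F4 → C5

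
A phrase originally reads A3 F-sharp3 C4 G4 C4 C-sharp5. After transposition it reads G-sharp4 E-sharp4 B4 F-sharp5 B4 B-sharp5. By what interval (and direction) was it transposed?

From A3 to G#4 is 7 letter names — a seventh of some quality.
A3 to G#4 is 11 semitones, which makes it a major seventh; the second version is higher, so the direction is up.
Checking another pair — C#5 → B#5 — gives the same interval.

up a major seventh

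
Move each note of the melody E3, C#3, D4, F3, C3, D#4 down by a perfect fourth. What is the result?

B2 G#2 A3 C3 G2 A#3

E3 down a perfect fourth is B2.
C#3: a fourth down reaches G, and 5 semitones makes it G#2.
D4: a fourth down reaches A, and 5 semitones makes it A3.
A perfect fourth down from F3 gives C3.
A perfect fourth down from C3 gives G2.
A perfect fourth down from D#4 gives A#3.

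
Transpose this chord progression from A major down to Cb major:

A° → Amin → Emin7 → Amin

Cb° Cbmin Gbmin7 Cbmin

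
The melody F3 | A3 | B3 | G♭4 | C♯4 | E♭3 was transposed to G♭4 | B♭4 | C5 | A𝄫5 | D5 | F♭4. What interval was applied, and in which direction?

up a minor ninth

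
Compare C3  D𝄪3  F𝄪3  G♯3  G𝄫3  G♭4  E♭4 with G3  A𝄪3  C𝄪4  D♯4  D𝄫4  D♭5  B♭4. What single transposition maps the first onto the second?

up a perfect fifth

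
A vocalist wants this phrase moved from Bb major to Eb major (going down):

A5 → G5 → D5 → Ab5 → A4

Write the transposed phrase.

From Bb down to Eb is a perfect fifth; apply that to each pitch.
A5 gives D5
G5 gives C5
D5 gives G4
Ab5 gives Db5
A4 gives D4

D5 C5 G4 Db5 D4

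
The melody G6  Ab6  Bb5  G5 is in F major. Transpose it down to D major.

E6 F6 G5 E5

From F down to D is a minor third; apply that to each pitch.
G6 to E6
Ab6 to F6
Bb5 to G5
G5 to E5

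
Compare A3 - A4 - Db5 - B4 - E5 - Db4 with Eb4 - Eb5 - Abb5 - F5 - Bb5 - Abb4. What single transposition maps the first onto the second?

From A3 to Eb4 is 5 letter names — a fifth of some quality.
A3 to Eb4 is 6 semitones, which makes it a diminished fifth; the second version is higher, so the direction is up.
Checking another pair — Db4 → Abb4 — gives the same interval.

up a diminished fifth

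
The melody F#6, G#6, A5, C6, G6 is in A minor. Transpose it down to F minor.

From A down to F is a major third; apply that to each pitch.
F#6 gives D6
G#6 gives E6
A5 gives F5
C6 gives Ab5
G6 gives Eb6

D6 E6 F5 Ab5 Eb6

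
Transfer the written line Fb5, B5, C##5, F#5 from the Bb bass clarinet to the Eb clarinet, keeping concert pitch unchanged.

First find concert pitch: the Bb bass clarinet sounds a major ninth below written, so Fb5 B5 C##5 F#5 sounds Ebb4 A4 B#3 E4.
Then write for Eb clarinet: it sounds a minor third above written, so the part must be a minor third below concert.
Ebb4 → Cb4
A4 → F#4
B#3 → G##3
E4 → C#4

Cb4 F#4 G##3 C#4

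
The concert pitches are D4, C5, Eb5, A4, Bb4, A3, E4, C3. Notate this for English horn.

Written C4 sounds as F3 on the English horn, so concert pitches are written a perfect fifth up.
D4 becomes A4
C5 becomes G5
Eb5 becomes Bb5
A4 becomes E5
Bb4 becomes F5
A3 becomes E4
E4 becomes B4
C3 becomes G3

A4 G5 Bb5 E5 F5 E4 B4 G3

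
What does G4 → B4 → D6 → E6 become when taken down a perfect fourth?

G4 to D4
B4 to F#4
D6 to A5
E6 to B5

D4 F#4 A5 B5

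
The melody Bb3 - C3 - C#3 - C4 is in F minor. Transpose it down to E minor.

A3 B2 B#2 B3

F minor to E minor down is a minor second, so every note moves down by that interval.
Bb3 → A3
C3 → B2
C#3 → B#2
C4 → B3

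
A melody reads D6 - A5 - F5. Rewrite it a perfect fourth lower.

A5 E5 C5

D6 down a perfect fourth is A5.
A perfect fourth down from A5 gives E5.
F5 down a perfect fourth is C5.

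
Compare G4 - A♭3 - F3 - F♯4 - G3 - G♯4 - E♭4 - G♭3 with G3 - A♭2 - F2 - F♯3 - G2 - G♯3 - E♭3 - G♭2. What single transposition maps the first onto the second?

down a perfect octave

Take the first pair: G4 → G3. G to G spans 8 letter names, so the interval is some kind of octave.
G3 to G4 is 12 semitones, which makes it a perfect octave; the second version is lower, so the direction is down.
Checking another pair — Gb3 → Gb2 — gives the same interval.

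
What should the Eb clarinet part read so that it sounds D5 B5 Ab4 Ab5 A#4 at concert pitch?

Written C4 sounds as Eb4 on the Eb clarinet, so concert pitches are written a minor third down.
D5 gives B4
B5 gives G#5
Ab4 gives F4
Ab5 gives F5
A#4 gives F##4

B4 G#5 F4 F5 F##4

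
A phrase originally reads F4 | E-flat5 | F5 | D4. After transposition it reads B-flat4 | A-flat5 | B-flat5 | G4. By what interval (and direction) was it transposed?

Take the first pair: F4 → Bb4. F to B spans 4 letter names, so the interval is some kind of fourth.
F4 to Bb4 is 5 semitones, which makes it a perfect fourth; the second version is higher, so the direction is up.
Checking another pair — D4 → G4 — gives the same interval.

up a perfect fourth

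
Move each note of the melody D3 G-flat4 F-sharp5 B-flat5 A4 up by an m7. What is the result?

D3 → C4
Gb4 → Fb5
F#5 → E6
Bb5 → Ab6
A4 → G5

C4 Fb5 E6 Ab6 G5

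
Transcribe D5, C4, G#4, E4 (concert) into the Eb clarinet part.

The Eb clarinet sounds a minor third above written, so the written part must be a minor third below concert — transpose each note down.
D5 becomes B4
C4 becomes A3
G#4 becomes E#4
E4 becomes C#4

B4 A3 E#4 C#4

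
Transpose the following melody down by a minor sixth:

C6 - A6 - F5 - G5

E5 C#6 A4 B4

C6 down a minor sixth is E5.
A6: a sixth down reaches C, and 8 semitones makes it C#6.
F5: a sixth down reaches A, and 8 semitones makes it A4.
A minor sixth down from G5 gives B4.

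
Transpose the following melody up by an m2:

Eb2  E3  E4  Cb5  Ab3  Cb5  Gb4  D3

Eb2: a second up reaches F, and 1 semitone makes it Fb2.
E3: a second up reaches F, and 1 semitone makes it F3.
E4: a second up reaches F, and 1 semitone makes it F4.
Cb5: a second up reaches D, and 1 semitone makes it Dbb5.
Ab3: a second up reaches B, and 1 semitone makes it Bbb3.
A minor second up from Cb5 gives Dbb5.
Gb4: a second up reaches A, and 1 semitone makes it Abb4.
D3: a second up reaches E, and 1 semitone makes it Eb3.

Fb2 F3 F4 Dbb5 Bbb3 Dbb5 Abb4 Eb3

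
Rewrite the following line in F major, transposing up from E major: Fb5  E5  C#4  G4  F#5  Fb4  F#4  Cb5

E major to F major up is a minor second, so every note moves up by that interval.
Fb5 -> Gbb5
E5 -> F5
C#4 -> D4
G4 -> Ab4
F#5 -> G5
Fb4 -> Gbb4
F#4 -> G4
Cb5 -> Dbb5

Gbb5 F5 D4 Ab4 G5 Gbb4 G4 Dbb5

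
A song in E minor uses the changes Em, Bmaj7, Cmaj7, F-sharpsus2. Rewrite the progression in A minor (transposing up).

E minor up to A minor is a perfect fourth; each chord root moves by that interval while the quality stays the same.
Em: root E up a perfect fourth → A, giving Am.
Bmaj7: root B up a perfect fourth → E, giving Emaj7.
Cmaj7: root C up a perfect fourth → F, giving Fmaj7.
F-sharpsus2: root F-sharp up a perfect fourth → B, giving Bsus2.

Am Emaj7 Fmaj7 Bsus2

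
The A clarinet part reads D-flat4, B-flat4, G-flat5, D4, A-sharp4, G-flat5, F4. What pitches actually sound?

Written C4 on the A clarinet sounds as A3, a minor third lower; apply that shift to every note.
Db4 → Bb3
Bb4 → G4
Gb5 → Eb5
D4 → B3
A#4 → F##4
Gb5 → Eb5
F4 → D4

Bb3 G4 Eb5 B3 F##4 Eb5 D4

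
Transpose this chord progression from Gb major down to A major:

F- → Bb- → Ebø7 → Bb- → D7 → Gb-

G#- C#- F#ø7 C#- E#7 A-

Gb major down to A major is a diminished seventh; each chord root moves by that interval while the quality stays the same.
F-: root F down a diminished seventh → G#, giving G#-.
Bb-: root Bb down a diminished seventh → C#, giving C#-.
Ebø7: root Eb down a diminished seventh → F#, giving F#ø7.
Bb-: root Bb down a diminished seventh → C#, giving C#-.
D7: root D down a diminished seventh → E#, giving E#7.
Gb-: root Gb down a diminished seventh → A, giving A-.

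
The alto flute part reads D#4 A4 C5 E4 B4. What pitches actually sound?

Written C4 on the alto flute sounds as G3, a perfect fourth lower; apply that shift to every note.
D#4 becomes A#3
A4 becomes E4
C5 becomes G4
E4 becomes B3
B4 becomes F#4

A#3 E4 G4 B3 F#4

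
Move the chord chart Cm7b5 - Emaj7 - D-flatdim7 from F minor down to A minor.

Em7b5 G#maj7 Fdim7

F minor down to A minor is a minor sixth; each chord root moves by that interval while the quality stays the same.
Cm7b5: root C down a minor sixth → E, giving Em7b5.
Emaj7: root E down a minor sixth → G#, giving G#maj7.
D-flatdim7: root D-flat down a minor sixth → F, giving Fdim7.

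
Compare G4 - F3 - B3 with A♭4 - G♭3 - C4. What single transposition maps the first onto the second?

up a minor second

From G4 to Ab4 is 2 letter names — a second of some quality.
G4 to Ab4 is 1 semitone, which makes it a minor second; the second version is higher, so the direction is up.
Checking another pair — B3 → C4 — gives the same interval.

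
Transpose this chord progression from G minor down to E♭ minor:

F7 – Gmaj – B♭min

Db7 Ebmaj Gbmin

G minor down to E♭ minor is a major third; each chord root moves by that interval while the quality stays the same.
F7: root F down a major third → Db, giving Db7.
Gmaj: root G down a major third → Eb, giving Ebmaj.
B♭min: root B♭ down a major third → Gb, giving Gbmin.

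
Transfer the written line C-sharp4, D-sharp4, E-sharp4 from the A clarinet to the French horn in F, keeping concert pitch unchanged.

E#4 F##4 G##4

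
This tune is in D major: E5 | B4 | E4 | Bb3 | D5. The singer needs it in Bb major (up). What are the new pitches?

C6 G5 C5 Gb4 Bb5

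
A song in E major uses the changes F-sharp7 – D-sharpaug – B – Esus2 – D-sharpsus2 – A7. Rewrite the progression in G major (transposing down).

E major down to G major is a major sixth; each chord root moves by that interval while the quality stays the same.
F-sharp7: root F-sharp down a major sixth → A, giving A7.
D-sharpaug: root D-sharp down a major sixth → F#, giving F#aug.
B: root B down a major sixth → D, giving D.
Esus2: root E down a major sixth → G, giving Gsus2.
D-sharpsus2: root D-sharp down a major sixth → F#, giving F#sus2.
A7: root A down a major sixth → C, giving C7.

A7 F#aug D Gsus2 F#sus2 C7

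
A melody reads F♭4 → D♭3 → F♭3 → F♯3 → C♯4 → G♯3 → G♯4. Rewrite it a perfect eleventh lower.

Cb3 Ab1 Cb2 C#2 G#2 D#2 D#3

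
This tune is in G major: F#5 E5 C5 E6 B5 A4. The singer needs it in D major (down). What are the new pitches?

C#5 B4 G4 B5 F#5 E4

G major to D major down is a perfect fourth, so every note moves down by that interval.
F#5 to C#5
E5 to B4
C5 to G4
E6 to B5
B5 to F#5
A4 to E4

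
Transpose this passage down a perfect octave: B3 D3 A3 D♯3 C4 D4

B2 D2 A2 D#2 C3 D3

B3 -> B2
D3 -> D2
A3 -> A2
D#3 -> D#2
C4 -> C3
D4 -> D3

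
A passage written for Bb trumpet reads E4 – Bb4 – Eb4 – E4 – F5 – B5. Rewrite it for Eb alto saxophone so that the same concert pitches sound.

B4 F5 Bb4 B4 C6 F#6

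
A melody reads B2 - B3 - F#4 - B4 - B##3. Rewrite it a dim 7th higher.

Ab3 Ab4 Eb5 Ab5 A#4

B2 -> Ab3
B3 -> Ab4
F#4 -> Eb5
B4 -> Ab5
B##3 -> A#4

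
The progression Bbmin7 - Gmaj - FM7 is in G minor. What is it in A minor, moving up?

G minor up to A minor is a major second; each chord root moves by that interval while the quality stays the same.
Bbmin7: root Bb up a major second → C, giving Cmin7.
Gmaj: root G up a major second → A, giving Amaj.
FM7: root F up a major second → G, giving GM7.

Cmin7 Amaj GM7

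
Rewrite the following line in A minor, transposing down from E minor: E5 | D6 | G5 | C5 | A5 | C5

From E down to A is a perfect fifth; apply that to each pitch.
E5 → A4
D6 → G5
G5 → C5
C5 → F4
A5 → D5
C5 → F4

A4 G5 C5 F4 D5 F4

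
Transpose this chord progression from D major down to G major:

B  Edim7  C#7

E Adim7 F#7

D major down to G major is a perfect fifth; each chord root moves by that interval while the quality stays the same.
B: root B down a perfect fifth → E, giving E.
Edim7: root E down a perfect fifth → A, giving Adim7.
C#7: root C# down a perfect fifth → F#, giving F#7.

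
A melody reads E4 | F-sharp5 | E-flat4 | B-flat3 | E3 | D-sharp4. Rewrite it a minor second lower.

A minor second down from E4 gives D#4.
F#5 down a minor second is E#5.
A minor second down from Eb4 gives D4.
Bb3: a second down reaches A, and 1 semitone makes it A3.
E3: a second down reaches D, and 1 semitone makes it D#3.
A minor second down from D#4 gives C##4.

D#4 E#5 D4 A3 D#3 C##4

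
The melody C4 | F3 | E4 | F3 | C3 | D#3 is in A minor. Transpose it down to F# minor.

A3 D3 C#4 D3 A2 B#2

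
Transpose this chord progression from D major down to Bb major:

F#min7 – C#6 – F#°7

Dmin7 A6 D°7

D major down to Bb major is a major third; each chord root moves by that interval while the quality stays the same.
F#min7: root F# down a major third → D, giving Dmin7.
C#6: root C# down a major third → A, giving A6.
F#°7: root F# down a major third → D, giving D°7.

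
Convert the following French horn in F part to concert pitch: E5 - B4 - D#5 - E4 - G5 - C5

The French horn in F sounds a perfect fifth below written, so transpose each written note down a perfect fifth.
E5 to A4
B4 to E4
D#5 to G#4
E4 to A3
G5 to C5
C5 to F4

A4 E4 G#4 A3 C5 F4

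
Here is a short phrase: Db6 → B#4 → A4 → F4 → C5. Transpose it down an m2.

C6 A##4 G#4 E4 B4

Db6: a second down reaches C, and 1 semitone makes it C6.
B#4: a second down reaches A, and 1 semitone makes it A##4.
A minor second down from A4 gives G#4.
F4 down a minor second is E4.
C5 down a minor second is B4.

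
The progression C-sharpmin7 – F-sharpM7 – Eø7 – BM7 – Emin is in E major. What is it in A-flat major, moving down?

Fmin7 BbM7 Abø7 EbM7 Abmin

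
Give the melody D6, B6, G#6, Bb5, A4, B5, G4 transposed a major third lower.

D6: a third down reaches B, and 4 semitones makes it Bb5.
B6: a third down reaches G, and 4 semitones makes it G6.
G#6: a third down reaches E, and 4 semitones makes it E6.
A major third down from Bb5 gives Gb5.
A4 down a major third is F4.
B5: a third down reaches G, and 4 semitones makes it G5.
A major third down from G4 gives Eb4.

Bb5 G6 E6 Gb5 F4 G5 Eb4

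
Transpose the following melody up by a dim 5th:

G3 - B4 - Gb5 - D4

Db4 F5 Dbb6 Ab4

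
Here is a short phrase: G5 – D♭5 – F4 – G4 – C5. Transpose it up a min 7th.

F6 Cb6 Eb5 F5 Bb5

A minor seventh up from G5 gives F6.
Db5: a seventh up reaches C, and 10 semitones makes it Cb6.
F4 up a minor seventh is Eb5.
G4: a seventh up reaches F, and 10 semitones makes it F5.
C5: a seventh up reaches B, and 10 semitones makes it Bb5.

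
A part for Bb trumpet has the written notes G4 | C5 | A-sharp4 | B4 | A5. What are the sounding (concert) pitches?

F4 Bb4 G#4 A4 G5

Written C4 on the Bb trumpet sounds as Bb3, a major second lower; apply that shift to every note.
G4 to F4
C5 to Bb4
A#4 to G#4
B4 to A4
A5 to G5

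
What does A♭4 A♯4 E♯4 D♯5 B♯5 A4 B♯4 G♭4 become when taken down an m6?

C4 C##4 G##3 F##4 D##5 C#4 D##4 Bb3

Ab4: a sixth down reaches C, and 8 semitones makes it C4.
A#4: a sixth down reaches C, and 8 semitones makes it C##4.
E#4: a sixth down reaches G, and 8 semitones makes it G##3.
A minor sixth down from D#5 gives F##4.
B#5 down a minor sixth is D##5.
A minor sixth down from A4 gives C#4.
A minor sixth down from B#4 gives D##4.
Gb4: a sixth down reaches B, and 8 semitones makes it Bb3.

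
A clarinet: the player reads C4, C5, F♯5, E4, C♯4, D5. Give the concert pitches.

A3 A4 D#5 C#4 A#3 B4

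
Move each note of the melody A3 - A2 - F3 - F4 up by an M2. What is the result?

B3 B2 G3 G4

A3 becomes B3
A2 becomes B2
F3 becomes G3
F4 becomes G4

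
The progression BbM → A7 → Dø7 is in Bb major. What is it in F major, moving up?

Bb major up to F major is a perfect fifth; each chord root moves by that interval while the quality stays the same.
BbM: root Bb up a perfect fifth → F, giving FM.
A7: root A up a perfect fifth → E, giving E7.
Dø7: root D up a perfect fifth → A, giving Aø7.

FM E7 Aø7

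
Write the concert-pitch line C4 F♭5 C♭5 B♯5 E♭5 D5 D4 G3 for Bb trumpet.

Written C4 sounds as Bb3 on the Bb trumpet, so concert pitches are written a major second up.
C4 gives D4
Fb5 gives Gb5
Cb5 gives Db5
B#5 gives C##6
Eb5 gives F5
D5 gives E5
D4 gives E4
G3 gives A3

D4 Gb5 Db5 C##6 F5 E5 E4 A3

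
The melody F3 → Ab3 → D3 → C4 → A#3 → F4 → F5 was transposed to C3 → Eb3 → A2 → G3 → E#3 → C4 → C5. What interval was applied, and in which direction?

down a perfect fourth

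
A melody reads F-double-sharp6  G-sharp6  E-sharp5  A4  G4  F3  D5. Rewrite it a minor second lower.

E##6 F##6 D##5 G#4 F#4 E3 C#5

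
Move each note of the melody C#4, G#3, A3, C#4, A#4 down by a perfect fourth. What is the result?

C#4 gives G#3
G#3 gives D#3
A3 gives E3
C#4 gives G#3
A#4 gives E#4

G#3 D#3 E3 G#3 E#4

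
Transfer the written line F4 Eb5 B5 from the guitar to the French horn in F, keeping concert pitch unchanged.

C4 Bb4 F#5

First find concert pitch: the guitar sounds a perfect octave below written, so F4 Eb5 B5 sounds F3 Eb4 B4.
Then write for French horn in F: it sounds a perfect fifth below written, so the part must be a perfect fifth above concert.
F3 → C4
Eb4 → Bb4
B4 → F#5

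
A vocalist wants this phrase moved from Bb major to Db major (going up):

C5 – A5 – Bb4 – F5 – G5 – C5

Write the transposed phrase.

Bb major to Db major up is a minor third, so every note moves up by that interval.
C5 -> Eb5
A5 -> C6
Bb4 -> Db5
F5 -> Ab5
G5 -> Bb5
C5 -> Eb5

Eb5 C6 Db5 Ab5 Bb5 Eb5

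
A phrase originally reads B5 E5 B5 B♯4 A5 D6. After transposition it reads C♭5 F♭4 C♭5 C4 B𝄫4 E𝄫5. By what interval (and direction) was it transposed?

down an augmented seventh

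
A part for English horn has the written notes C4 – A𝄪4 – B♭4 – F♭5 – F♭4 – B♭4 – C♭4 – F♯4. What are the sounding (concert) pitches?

The English horn sounds a perfect fifth below written, so transpose each written note down a perfect fifth.
C4 becomes F3
A##4 becomes D##4
Bb4 becomes Eb4
Fb5 becomes Bbb4
Fb4 becomes Bbb3
Bb4 becomes Eb4
Cb4 becomes Fb3
F#4 becomes B3

F3 D##4 Eb4 Bbb4 Bbb3 Eb4 Fb3 B3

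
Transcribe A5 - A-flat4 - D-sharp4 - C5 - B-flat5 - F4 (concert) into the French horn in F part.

E6 Eb5 A#4 G5 F6 C5

Written C4 sounds as F3 on the French horn in F, so concert pitches are written a perfect fifth up.
A5 to E6
Ab4 to Eb5
D#4 to A#4
C5 to G5
Bb5 to F6
F4 to C5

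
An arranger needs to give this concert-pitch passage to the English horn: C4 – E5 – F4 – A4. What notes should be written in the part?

G4 B5 C5 E5

The English horn sounds a perfect fifth below written, so the written part must be a perfect fifth above concert — transpose each note up.
C4 to G4
E5 to B5
F4 to C5
A4 to E5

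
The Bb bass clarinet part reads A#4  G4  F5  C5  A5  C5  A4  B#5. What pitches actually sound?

G#3 F3 Eb4 Bb3 G4 Bb3 G3 A#4

The Bb bass clarinet sounds a major ninth below written, so transpose each written note down a major ninth.
A#4 -> G#3
G4 -> F3
F5 -> Eb4
C5 -> Bb3
A5 -> G4
C5 -> Bb3
A4 -> G3
B#5 -> A#4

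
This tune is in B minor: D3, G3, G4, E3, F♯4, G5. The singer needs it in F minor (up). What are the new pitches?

From B up to F is a diminished fifth; apply that to each pitch.
D3 -> Ab3
G3 -> Db4
G4 -> Db5
E3 -> Bb3
F#4 -> C5
G5 -> Db6

Ab3 Db4 Db5 Bb3 C5 Db6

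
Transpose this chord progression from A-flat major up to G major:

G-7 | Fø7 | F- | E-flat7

A-flat major up to G major is a major seventh; each chord root moves by that interval while the quality stays the same.
G-7: root G up a major seventh → F#, giving F#-7.
Fø7: root F up a major seventh → E, giving Eø7.
F-: root F up a major seventh → E, giving E-.
E-flat7: root E-flat up a major seventh → D, giving D7.

F#-7 Eø7 E- D7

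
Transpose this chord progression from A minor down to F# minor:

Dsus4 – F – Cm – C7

A minor down to F# minor is a minor third; each chord root moves by that interval while the quality stays the same.
Dsus4: root D down a minor third → B, giving Bsus4.
F: root F down a minor third → D, giving D.
Cm: root C down a minor third → A, giving Am.
C7: root C down a minor third → A, giving A7.

Bsus4 D Am A7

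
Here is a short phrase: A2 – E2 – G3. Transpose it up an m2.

Bb2 F2 Ab3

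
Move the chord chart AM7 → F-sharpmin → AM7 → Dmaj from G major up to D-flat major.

G major up to D-flat major is a diminished fifth; each chord root moves by that interval while the quality stays the same.
AM7: root A up a diminished fifth → Eb, giving EbM7.
F-sharpmin: root F-sharp up a diminished fifth → C, giving Cmin.
AM7: root A up a diminished fifth → Eb, giving EbM7.
Dmaj: root D up a diminished fifth → Ab, giving Abmaj.

EbM7 Cmin EbM7 Abmaj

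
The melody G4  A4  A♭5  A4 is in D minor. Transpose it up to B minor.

E5 F#5 F6 F#5

D minor to B minor up is a major sixth, so every note moves up by that interval.
G4 becomes E5
A4 becomes F#5
Ab5 becomes F6
A4 becomes F#5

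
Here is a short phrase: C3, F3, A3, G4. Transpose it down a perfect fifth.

F2 Bb2 D3 C4

C3 becomes F2
F3 becomes Bb2
A3 becomes D3
G4 becomes C4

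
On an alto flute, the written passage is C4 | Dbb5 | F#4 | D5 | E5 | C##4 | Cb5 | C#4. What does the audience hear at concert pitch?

Written C4 on the alto flute sounds as G3, a perfect fourth lower; apply that shift to every note.
C4 to G3
Dbb5 to Abb4
F#4 to C#4
D5 to A4
E5 to B4
C##4 to G##3
Cb5 to Gb4
C#4 to G#3

G3 Abb4 C#4 A4 B4 G##3 Gb4 G#3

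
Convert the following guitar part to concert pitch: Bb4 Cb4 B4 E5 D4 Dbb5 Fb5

The guitar sounds a perfect octave below written, so transpose each written note down a perfect octave.
Bb4 -> Bb3
Cb4 -> Cb3
B4 -> B3
E5 -> E4
D4 -> D3
Dbb5 -> Dbb4
Fb5 -> Fb4

Bb3 Cb3 B3 E4 D3 Dbb4 Fb4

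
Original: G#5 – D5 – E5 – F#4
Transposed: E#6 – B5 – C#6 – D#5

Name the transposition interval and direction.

up a major sixth

Take the first pair: G#5 → E#6. G to E spans 6 letter names, so the interval is some kind of sixth.
G#5 to E#6 is 9 semitones, which makes it a major sixth; the second version is higher, so the direction is up.
Checking another pair — F#4 → D#5 — gives the same interval.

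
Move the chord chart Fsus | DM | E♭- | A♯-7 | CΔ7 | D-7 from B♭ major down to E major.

Bsus G#M A- D##-7 F#Δ7 G#-7

B♭ major down to E major is a diminished fifth; each chord root moves by that interval while the quality stays the same.
Fsus: root F down a diminished fifth → B, giving Bsus.
DM: root D down a diminished fifth → G#, giving G#M.
E♭-: root E♭ down a diminished fifth → A, giving A-.
A♯-7: root A♯ down a diminished fifth → D##, giving D##-7.
CΔ7: root C down a diminished fifth → F#, giving F#Δ7.
D-7: root D down a diminished fifth → G#, giving G#-7.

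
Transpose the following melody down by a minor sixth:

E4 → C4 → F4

G#3 E3 A3

E4 -> G#3
C4 -> E3
F4 -> A3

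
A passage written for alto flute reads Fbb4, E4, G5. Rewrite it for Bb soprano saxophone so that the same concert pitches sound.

Dbb4 C#4 E5

First find concert pitch: the alto flute sounds a perfect fourth below written, so Fbb4 E4 G5 sounds Cbb4 B3 D5.
Then write for Bb soprano saxophone: it sounds a major second below written, so the part must be a major second above concert.
Cbb4 → Dbb4
B3 → C#4
D5 → E5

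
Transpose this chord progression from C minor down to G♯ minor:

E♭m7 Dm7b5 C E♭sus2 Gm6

Bm7 A#m7b5 G# Bsus2 D#m6

C minor down to G♯ minor is a diminished fourth; each chord root moves by that interval while the quality stays the same.
E♭m7: root E♭ down a diminished fourth → B, giving Bm7.
Dm7b5: root D down a diminished fourth → A#, giving A#m7b5.
C: root C down a diminished fourth → G#, giving G#.
E♭sus2: root E♭ down a diminished fourth → B, giving Bsus2.
Gm6: root G down a diminished fourth → D#, giving D#m6.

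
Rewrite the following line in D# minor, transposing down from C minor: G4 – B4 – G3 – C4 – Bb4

A#3 C##4 A#2 D#3 C#4

C minor to D# minor down is a diminished seventh, so every note moves down by that interval.
G4 gives A#3
B4 gives C##4
G3 gives A#2
C4 gives D#3
Bb4 gives C#4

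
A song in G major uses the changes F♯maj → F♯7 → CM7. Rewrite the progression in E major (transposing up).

G major up to E major is a major sixth; each chord root moves by that interval while the quality stays the same.
F♯maj: root F♯ up a major sixth → D#, giving D#maj.
F♯7: root F♯ up a major sixth → D#, giving D#7.
CM7: root C up a major sixth → A, giving AM7.

D#maj D#7 AM7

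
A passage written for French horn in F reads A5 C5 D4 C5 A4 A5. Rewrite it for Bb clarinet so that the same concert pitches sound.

E5 G4 A3 G4 E4 E5

First find concert pitch: the French horn in F sounds a perfect fifth below written, so A5 C5 D4 C5 A4 A5 sounds D5 F4 G3 F4 D4 D5.
Then write for Bb clarinet: it sounds a major second below written, so the part must be a major second above concert.
D5 → E5
F4 → G4
G3 → A3
F4 → G4
D4 → E4
D5 → E5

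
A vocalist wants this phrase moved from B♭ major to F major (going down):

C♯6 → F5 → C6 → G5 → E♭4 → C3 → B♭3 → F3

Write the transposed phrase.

From B♭ down to F is a perfect fourth; apply that to each pitch.
C#6 to G#5
F5 to C5
C6 to G5
G5 to D5
Eb4 to Bb3
C3 to G2
Bb3 to F3
F3 to C3

G#5 C5 G5 D5 Bb3 G2 F3 C3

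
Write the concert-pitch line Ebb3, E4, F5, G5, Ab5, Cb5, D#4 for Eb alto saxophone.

Cb4 C#5 D6 E6 F6 Ab5 B#4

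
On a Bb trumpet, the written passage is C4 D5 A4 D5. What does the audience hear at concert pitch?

The Bb trumpet sounds a major second below written, so transpose each written note down a major second.
C4 -> Bb3
D5 -> C5
A4 -> G4
D5 -> C5

Bb3 C5 G4 C5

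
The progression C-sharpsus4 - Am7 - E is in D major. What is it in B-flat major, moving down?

Asus4 Fm7 C

D major down to B-flat major is a major third; each chord root moves by that interval while the quality stays the same.
C-sharpsus4: root C-sharp down a major third → A, giving Asus4.
Am7: root A down a major third → F, giving Fm7.
E: root E down a major third → C, giving C.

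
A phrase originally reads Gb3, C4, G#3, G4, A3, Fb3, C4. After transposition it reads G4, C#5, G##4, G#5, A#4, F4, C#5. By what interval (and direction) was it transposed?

up an augmented octave

Take the first pair: Gb3 → G4. G to G spans 8 letter names, so the interval is some kind of octave.
Gb3 to G4 is 13 semitones, which makes it an augmented octave; the second version is higher, so the direction is up.
Checking another pair — C4 → C#5 — gives the same interval.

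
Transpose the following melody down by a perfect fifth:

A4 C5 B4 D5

D4 F4 E4 G4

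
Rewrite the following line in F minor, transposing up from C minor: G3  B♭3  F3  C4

C minor to F minor up is a perfect fourth, so every note moves up by that interval.
G3 → C4
Bb3 → Eb4
F3 → Bb3
C4 → F4

C4 Eb4 Bb3 F4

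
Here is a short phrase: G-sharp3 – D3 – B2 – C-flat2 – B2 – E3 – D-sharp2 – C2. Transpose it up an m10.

G#3 up a minor tenth is B4.
D3 up a minor tenth is F4.
A minor tenth up from B2 gives D4.
Cb2 up a minor tenth is Ebb3.
B2 up a minor tenth is D4.
A minor tenth up from E3 gives G4.
D#2 up a minor tenth is F#3.
C2: a tenth up reaches E, and 15 semitones makes it Eb3.

B4 F4 D4 Ebb3 D4 G4 F#3 Eb3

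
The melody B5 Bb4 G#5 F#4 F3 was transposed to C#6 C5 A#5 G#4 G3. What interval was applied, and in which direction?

Take the first pair: B5 → C#6. B to C spans 2 letter names, so the interval is some kind of second.
B5 to C#6 is 2 semitones, which makes it a major second; the second version is higher, so the direction is up.
Checking another pair — F3 → G3 — gives the same interval.

up a major second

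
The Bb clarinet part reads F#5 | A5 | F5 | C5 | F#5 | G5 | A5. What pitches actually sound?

E5 G5 Eb5 Bb4 E5 F5 G5

The Bb clarinet sounds a major second below written, so transpose each written note down a major second.
F#5 to E5
A5 to G5
F5 to Eb5
C5 to Bb4
F#5 to E5
G5 to F5
A5 to G5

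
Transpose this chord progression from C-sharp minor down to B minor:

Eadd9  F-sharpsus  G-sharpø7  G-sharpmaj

Dadd9 Esus F#ø7 F#maj

C-sharp minor down to B minor is a major second; each chord root moves by that interval while the quality stays the same.
Eadd9: root E down a major second → D, giving Dadd9.
F-sharpsus: root F-sharp down a major second → E, giving Esus.
G-sharpø7: root G-sharp down a major second → F#, giving F#ø7.
G-sharpmaj: root G-sharp down a major second → F#, giving F#maj.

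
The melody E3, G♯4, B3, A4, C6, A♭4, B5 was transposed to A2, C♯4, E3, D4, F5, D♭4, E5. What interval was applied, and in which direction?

down a perfect fifth

From E3 to A2 is 5 letter names — a fifth of some quality.
A2 to E3 is 7 semitones, which makes it a perfect fifth; the second version is lower, so the direction is down.
Checking another pair — B5 → E5 — gives the same interval.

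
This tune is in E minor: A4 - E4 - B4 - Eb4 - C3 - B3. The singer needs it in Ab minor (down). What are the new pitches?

Db4 Ab3 Eb4 Abb3 Fb2 Eb3

E minor to Ab minor down is an augmented fifth, so every note moves down by that interval.
A4 gives Db4
E4 gives Ab3
B4 gives Eb4
Eb4 gives Abb3
C3 gives Fb2
B3 gives Eb3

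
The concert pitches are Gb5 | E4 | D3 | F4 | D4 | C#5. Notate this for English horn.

Written C4 sounds as F3 on the English horn, so concert pitches are written a perfect fifth up.
Gb5 becomes Db6
E4 becomes B4
D3 becomes A3
F4 becomes C5
D4 becomes A4
C#5 becomes G#5

Db6 B4 A3 C5 A4 G#5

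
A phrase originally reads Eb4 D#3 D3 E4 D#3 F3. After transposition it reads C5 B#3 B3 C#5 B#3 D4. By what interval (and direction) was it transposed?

up a major sixth

Take the first pair: Eb4 → C5. E to C spans 6 letter names, so the interval is some kind of sixth.
Eb4 to C5 is 9 semitones, which makes it a major sixth; the second version is higher, so the direction is up.
Checking another pair — F3 → D4 — gives the same interval.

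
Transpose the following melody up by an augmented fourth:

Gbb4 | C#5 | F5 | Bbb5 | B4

Cb5 F##5 B5 Eb6 E#5

An augmented fourth up from Gbb4 gives Cb5.
C#5: a fourth up reaches F, and 6 semitones makes it F##5.
F5: a fourth up reaches B, and 6 semitones makes it B5.
An augmented fourth up from Bbb5 gives Eb6.
An augmented fourth up from B4 gives E#5.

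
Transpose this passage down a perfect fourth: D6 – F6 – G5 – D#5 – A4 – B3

A5 C6 D5 A#4 E4 F#3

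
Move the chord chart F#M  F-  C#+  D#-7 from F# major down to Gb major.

GbM Gbb- Db+ Eb-7

F# major down to Gb major is an augmented seventh; each chord root moves by that interval while the quality stays the same.
F#M: root F# down an augmented seventh → Gb, giving GbM.
F-: root F down an augmented seventh → Gbb, giving Gbb-.
C#+: root C# down an augmented seventh → Db, giving Db+.
D#-7: root D# down an augmented seventh → Eb, giving Eb-7.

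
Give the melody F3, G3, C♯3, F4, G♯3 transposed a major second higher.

F3 gives G3
G3 gives A3
C#3 gives D#3
F4 gives G4
G#3 gives A#3

G3 A3 D#3 G4 A#3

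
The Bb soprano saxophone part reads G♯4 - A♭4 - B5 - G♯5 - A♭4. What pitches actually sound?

Written C4 on the Bb soprano saxophone sounds as Bb3, a major second lower; apply that shift to every note.
G#4 becomes F#4
Ab4 becomes Gb4
B5 becomes A5
G#5 becomes F#5
Ab4 becomes Gb4

F#4 Gb4 A5 F#5 Gb4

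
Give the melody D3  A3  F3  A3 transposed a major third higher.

D3: a third up reaches F, and 4 semitones makes it F#3.
A3 up a major third is C#4.
F3 up a major third is A3.
A major third up from A3 gives C#4.

F#3 C#4 A3 C#4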